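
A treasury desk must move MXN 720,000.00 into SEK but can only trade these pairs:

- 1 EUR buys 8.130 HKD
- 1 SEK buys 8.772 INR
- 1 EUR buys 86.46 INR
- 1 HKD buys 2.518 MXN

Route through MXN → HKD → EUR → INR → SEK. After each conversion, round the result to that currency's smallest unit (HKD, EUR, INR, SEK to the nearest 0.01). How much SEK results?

MXN 720,000.00 ÷ 2.518 = HKD 285,941.22
HKD 285,941.22 ÷ 8.130 = EUR 35,171.12
EUR 35,171.12 × 86.46 = INR 3,040,895.04
INR 3,040,895.04 ÷ 8.772 = SEK 346,659.26

SEK 346,659.26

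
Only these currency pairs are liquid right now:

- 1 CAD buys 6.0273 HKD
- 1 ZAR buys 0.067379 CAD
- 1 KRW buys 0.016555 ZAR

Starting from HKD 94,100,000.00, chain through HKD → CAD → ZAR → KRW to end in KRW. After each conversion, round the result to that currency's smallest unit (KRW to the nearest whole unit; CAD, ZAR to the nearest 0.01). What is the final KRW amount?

HKD 94,100,000.00 ÷ 6.0273 = CAD 15,612,297.38
CAD 15,612,297.38 ÷ 0.067379 = ZAR 231,708,653.73
ZAR 231,708,653.73 ÷ 0.016555 = KRW 13,996,294,396

KRW 13,996,294,396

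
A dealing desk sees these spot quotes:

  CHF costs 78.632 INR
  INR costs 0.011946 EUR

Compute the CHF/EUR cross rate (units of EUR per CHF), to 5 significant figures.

CHF/EUR = 0.93934

1 CHF × 78.632 = 78.632 INR
78.632 INR × 0.011946 = 0.939338 EUR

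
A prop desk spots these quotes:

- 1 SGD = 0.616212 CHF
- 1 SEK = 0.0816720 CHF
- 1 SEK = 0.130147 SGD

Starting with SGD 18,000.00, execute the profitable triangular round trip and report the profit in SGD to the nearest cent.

Profit: SGD 330.80

Profitable loop is SGD → SEK → CHF → SGD:
SGD 18,000.00 ÷ 0.130147 = SEK 138,305.15
SEK 138,305.15 × 0.0816720 = CHF 11,295.66
CHF 11,295.66 ÷ 0.616212 = SGD 18,330.80
Profit = SGD 18,330.80 − SGD 18,000.00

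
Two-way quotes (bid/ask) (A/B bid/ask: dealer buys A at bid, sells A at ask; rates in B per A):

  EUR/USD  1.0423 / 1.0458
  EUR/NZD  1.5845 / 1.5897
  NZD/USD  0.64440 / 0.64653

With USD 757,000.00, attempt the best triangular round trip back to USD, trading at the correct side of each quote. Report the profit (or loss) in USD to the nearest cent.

Best loop USD → NZD → EUR → USD:
USD 757,000.00 ÷ 0.64653 (buy NZD at ask) = NZD 1,170,866.01
NZD 1,170,866.01 ÷ 1.5897 (buy EUR at ask) = EUR 736,532.68
EUR 736,532.68 × 1.0423 (sell EUR at bid) = USD 767,688.02

Net profit: USD 10,688.02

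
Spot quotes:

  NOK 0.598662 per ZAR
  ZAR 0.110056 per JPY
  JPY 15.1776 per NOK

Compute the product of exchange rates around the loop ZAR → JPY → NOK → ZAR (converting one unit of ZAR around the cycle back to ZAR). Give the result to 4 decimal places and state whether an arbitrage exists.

1.0000 (no arbitrage)

Around ZAR → JPY → NOK → ZAR: 1 ÷ 0.110056 ÷ 15.1776 ÷ 0.598662 = 1.000003
Product ≈ 1 (deviation 0.000%, within rounding noise).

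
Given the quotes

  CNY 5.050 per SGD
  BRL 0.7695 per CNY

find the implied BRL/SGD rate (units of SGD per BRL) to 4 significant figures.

BRL/SGD = 0.2573

1 BRL ÷ 0.7695 = 1.29955 CNY
1.29955 CNY ÷ 5.050 = 0.257336 SGD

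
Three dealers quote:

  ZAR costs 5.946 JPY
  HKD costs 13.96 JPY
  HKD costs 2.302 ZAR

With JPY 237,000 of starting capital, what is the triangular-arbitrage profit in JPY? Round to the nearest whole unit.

Profitable loop is JPY → ZAR → HKD → JPY:
JPY 237,000 ÷ 5.946 = ZAR 39,858.73
ZAR 39,858.73 ÷ 2.302 = HKD 17,314.83
HKD 17,314.83 × 13.96 = JPY 241,715
Profit = JPY 241,715 − JPY 237,000

Profit: JPY 4,715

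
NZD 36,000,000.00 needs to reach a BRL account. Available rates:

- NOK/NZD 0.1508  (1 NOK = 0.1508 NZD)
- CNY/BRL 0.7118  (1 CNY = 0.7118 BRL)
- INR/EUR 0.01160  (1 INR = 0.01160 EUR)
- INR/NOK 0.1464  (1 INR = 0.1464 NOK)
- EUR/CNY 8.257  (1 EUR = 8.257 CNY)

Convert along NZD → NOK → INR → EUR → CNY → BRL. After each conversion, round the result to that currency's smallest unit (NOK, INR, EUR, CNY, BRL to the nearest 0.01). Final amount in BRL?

BRL 111,172,747.80

NZD 36,000,000.00 ÷ 0.1508 = NOK 238,726,790.45
NOK 238,726,790.45 ÷ 0.1464 = INR 1,630,647,475.75
INR 1,630,647,475.75 × 0.01160 = EUR 18,915,510.72
EUR 18,915,510.72 × 8.257 = CNY 156,185,372.02
CNY 156,185,372.02 × 0.7118 = BRL 111,172,747.80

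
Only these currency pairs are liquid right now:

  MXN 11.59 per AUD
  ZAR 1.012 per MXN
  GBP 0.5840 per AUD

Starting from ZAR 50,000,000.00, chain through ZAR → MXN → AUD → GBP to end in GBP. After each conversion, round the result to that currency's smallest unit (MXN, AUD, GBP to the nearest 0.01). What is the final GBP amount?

ZAR 50,000,000.00 ÷ 1.012 = MXN 49,407,114.62
MXN 49,407,114.62 ÷ 11.59 = AUD 4,262,908.94
AUD 4,262,908.94 × 0.5840 = GBP 2,489,538.82

GBP 2,489,538.82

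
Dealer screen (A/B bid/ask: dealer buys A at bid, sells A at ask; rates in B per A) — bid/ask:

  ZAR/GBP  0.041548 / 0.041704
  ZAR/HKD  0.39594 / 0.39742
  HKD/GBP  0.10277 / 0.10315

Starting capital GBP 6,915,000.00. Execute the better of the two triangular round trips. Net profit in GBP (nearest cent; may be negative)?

Net profit: GBP 93,472.22

Best loop GBP → HKD → ZAR → GBP:
GBP 6,915,000.00 ÷ 0.10315 (buy HKD at ask) = HKD 67,038,293.75
HKD 67,038,293.75 ÷ 0.39742 (buy ZAR at ask) = ZAR 168,683,744.52
ZAR 168,683,744.52 × 0.041548 (sell ZAR at bid) = GBP 7,008,472.22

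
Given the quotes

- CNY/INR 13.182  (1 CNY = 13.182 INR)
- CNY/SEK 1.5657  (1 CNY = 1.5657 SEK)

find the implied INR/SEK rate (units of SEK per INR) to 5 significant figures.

1 INR ÷ 13.182 = 0.075861 CNY
0.075861 CNY × 1.5657 = 0.118776 SEK

INR/SEK = 0.11878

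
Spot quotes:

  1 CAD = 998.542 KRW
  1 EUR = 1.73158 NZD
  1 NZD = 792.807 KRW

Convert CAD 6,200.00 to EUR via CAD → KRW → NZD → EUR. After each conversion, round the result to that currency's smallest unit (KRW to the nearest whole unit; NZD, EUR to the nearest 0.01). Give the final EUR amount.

CAD 6,200.00 × 998.542 = KRW 6,190,960
KRW 6,190,960 ÷ 792.807 = NZD 7,808.91
NZD 7,808.91 ÷ 1.73158 = EUR 4,509.70

EUR 4,509.70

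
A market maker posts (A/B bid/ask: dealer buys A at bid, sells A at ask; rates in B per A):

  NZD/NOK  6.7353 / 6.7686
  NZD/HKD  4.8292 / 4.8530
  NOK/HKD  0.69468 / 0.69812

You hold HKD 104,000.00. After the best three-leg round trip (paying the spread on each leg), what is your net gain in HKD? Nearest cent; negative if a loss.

Best loop HKD → NOK → NZD → HKD:
HKD 104,000.00 ÷ 0.69812 (buy NOK at ask) = NOK 148,971.52
NOK 148,971.52 ÷ 6.7686 (buy NZD at ask) = NZD 22,009.21
NZD 22,009.21 × 4.8292 (sell NZD at bid) = HKD 106,286.87

Net profit: HKD 2,286.87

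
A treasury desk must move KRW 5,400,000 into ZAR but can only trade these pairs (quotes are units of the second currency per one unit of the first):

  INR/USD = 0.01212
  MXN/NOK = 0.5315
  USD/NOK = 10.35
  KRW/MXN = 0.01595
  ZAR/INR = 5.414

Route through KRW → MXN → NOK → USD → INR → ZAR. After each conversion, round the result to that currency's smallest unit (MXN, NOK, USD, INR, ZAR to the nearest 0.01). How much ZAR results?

ZAR 67,405.61

KRW 5,400,000 × 0.01595 = MXN 86,130.00
MXN 86,130.00 × 0.5315 = NOK 45,778.10
NOK 45,778.10 ÷ 10.35 = USD 4,423.00
USD 4,423.00 ÷ 0.01212 = INR 364,933.99
INR 364,933.99 ÷ 5.414 = ZAR 67,405.61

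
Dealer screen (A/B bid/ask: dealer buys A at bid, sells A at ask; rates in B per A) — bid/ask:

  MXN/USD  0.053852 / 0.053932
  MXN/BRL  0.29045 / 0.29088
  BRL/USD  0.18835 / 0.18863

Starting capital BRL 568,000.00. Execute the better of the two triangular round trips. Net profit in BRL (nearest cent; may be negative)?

Net profit: BRL 8,154.31

Best loop BRL → USD → MXN → BRL:
BRL 568,000.00 × 0.18835 (sell BRL at bid) = USD 106,982.80
USD 106,982.80 ÷ 0.053932 (buy MXN at ask) = MXN 1,983,660.91
MXN 1,983,660.91 × 0.29045 (sell MXN at bid) = BRL 576,154.31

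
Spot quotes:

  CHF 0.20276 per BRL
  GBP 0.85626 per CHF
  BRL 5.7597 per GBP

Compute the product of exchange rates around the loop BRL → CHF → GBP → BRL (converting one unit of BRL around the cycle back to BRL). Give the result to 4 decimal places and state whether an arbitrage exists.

Around BRL → CHF → GBP → BRL: 1 × 0.20276 × 0.85626 × 5.7597 = 0.999972
Product ≈ 1 (deviation 0.003%, within rounding noise).

1.0000 (no arbitrage)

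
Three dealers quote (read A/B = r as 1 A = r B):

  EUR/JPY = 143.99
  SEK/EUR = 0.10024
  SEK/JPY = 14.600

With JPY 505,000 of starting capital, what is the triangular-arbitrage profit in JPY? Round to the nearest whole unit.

Profit: JPY 5,823

Profitable loop is JPY → EUR → SEK → JPY:
JPY 505,000 ÷ 143.99 = EUR 3,507.19
EUR 3,507.19 ÷ 0.10024 = SEK 34,987.91
SEK 34,987.91 × 14.600 = JPY 510,823
Profit = JPY 510,823 − JPY 505,000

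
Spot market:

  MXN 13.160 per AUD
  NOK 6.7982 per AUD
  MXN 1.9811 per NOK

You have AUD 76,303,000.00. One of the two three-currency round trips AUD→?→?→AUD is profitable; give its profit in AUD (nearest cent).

Profit: AUD 1,785,316.37

Profitable loop is AUD → NOK → MXN → AUD:
AUD 76,303,000.00 × 6.7982 = NOK 518,723,054.60
NOK 518,723,054.60 × 1.9811 = MXN 1,027,642,243.47
MXN 1,027,642,243.47 ÷ 13.160 = AUD 78,088,316.37
Profit = AUD 78,088,316.37 − AUD 76,303,000.00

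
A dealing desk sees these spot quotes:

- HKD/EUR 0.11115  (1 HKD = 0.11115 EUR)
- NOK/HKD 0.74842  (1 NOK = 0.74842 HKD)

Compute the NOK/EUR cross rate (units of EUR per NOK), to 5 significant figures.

NOK/EUR = 0.083187

1 NOK × 0.74842 = 0.74842 HKD
0.74842 HKD × 0.11115 = 0.0831869 EUR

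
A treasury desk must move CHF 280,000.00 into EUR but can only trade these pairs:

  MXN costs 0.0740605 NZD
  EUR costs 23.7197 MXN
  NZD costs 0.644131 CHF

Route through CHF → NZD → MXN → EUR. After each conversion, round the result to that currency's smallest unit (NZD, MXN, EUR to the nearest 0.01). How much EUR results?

EUR 247,450.31

CHF 280,000.00 ÷ 0.644131 = NZD 434,694.18
NZD 434,694.18 ÷ 0.0740605 = MXN 5,869,447.01
MXN 5,869,447.01 ÷ 23.7197 = EUR 247,450.31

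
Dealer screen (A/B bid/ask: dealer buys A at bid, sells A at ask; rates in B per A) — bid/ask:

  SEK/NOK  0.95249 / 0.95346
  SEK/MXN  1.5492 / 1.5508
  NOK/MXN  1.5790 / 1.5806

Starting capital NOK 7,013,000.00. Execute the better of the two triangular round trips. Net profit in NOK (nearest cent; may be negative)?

Net profit: NOK 196,196.64

Best loop NOK → SEK → MXN → NOK:
NOK 7,013,000.00 ÷ 0.95346 (buy SEK at ask) = SEK 7,355,316.43
SEK 7,355,316.43 × 1.5492 (sell SEK at bid) = MXN 11,394,856.21
MXN 11,394,856.21 ÷ 1.5806 (buy NOK at ask) = NOK 7,209,196.64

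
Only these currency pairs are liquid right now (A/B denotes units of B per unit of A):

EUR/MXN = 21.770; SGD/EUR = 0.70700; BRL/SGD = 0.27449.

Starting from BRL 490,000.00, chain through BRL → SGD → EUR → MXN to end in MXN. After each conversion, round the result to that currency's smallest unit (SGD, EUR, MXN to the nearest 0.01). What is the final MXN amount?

MXN 2,070,143.48

BRL 490,000.00 × 0.27449 = SGD 134,500.10
SGD 134,500.10 × 0.70700 = EUR 95,091.57
EUR 95,091.57 × 21.770 = MXN 2,070,143.48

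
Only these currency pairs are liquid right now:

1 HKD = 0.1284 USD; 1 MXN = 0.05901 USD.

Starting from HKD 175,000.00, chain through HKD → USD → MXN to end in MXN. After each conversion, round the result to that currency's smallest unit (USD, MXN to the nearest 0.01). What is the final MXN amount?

HKD 175,000.00 × 0.1284 = USD 22,470.00
USD 22,470.00 ÷ 0.05901 = MXN 380,782.92

MXN 380,782.92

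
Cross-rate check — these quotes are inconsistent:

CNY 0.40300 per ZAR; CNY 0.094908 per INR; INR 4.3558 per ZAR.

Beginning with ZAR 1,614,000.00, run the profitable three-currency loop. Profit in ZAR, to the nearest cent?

Profit: ZAR 41,652.68

Profitable loop is ZAR → INR → CNY → ZAR:
ZAR 1,614,000.00 × 4.3558 = INR 7,030,261.20
INR 7,030,261.20 × 0.094908 = CNY 667,228.03
CNY 667,228.03 ÷ 0.40300 = ZAR 1,655,652.68
Profit = ZAR 1,655,652.68 − ZAR 1,614,000.00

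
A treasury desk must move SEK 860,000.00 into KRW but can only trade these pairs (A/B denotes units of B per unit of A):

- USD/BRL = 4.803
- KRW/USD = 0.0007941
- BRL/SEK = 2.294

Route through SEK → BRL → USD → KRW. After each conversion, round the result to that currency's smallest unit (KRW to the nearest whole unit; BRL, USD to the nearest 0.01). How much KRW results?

SEK 860,000.00 ÷ 2.294 = BRL 374,891.02
BRL 374,891.02 ÷ 4.803 = USD 78,053.51
USD 78,053.51 ÷ 0.0007941 = KRW 98,291,789

KRW 98,291,789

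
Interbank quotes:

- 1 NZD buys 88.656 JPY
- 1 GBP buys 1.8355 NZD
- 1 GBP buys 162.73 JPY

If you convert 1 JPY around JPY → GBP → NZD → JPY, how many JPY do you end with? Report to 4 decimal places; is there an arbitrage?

1.0000 (no arbitrage)

Around JPY → GBP → NZD → JPY: 1 ÷ 162.73 × 1.8355 × 88.656 = 0.999988
Product ≈ 1 (deviation 0.001%, within rounding noise).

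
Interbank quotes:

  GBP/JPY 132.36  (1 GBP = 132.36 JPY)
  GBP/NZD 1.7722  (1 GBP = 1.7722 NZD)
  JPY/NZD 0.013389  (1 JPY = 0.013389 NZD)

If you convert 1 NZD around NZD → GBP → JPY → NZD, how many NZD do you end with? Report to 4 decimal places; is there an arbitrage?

Around NZD → GBP → JPY → NZD: 1 ÷ 1.7722 × 132.36 × 0.013389 = 0.999982
Product ≈ 1 (deviation 0.002%, within rounding noise).

1.0000 (no arbitrage)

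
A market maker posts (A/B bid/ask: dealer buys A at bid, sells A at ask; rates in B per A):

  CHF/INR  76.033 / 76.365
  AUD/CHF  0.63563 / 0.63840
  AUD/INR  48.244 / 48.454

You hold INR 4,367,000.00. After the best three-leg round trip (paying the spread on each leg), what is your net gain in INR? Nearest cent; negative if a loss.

Net result: INR -11,278.84 (no profitable arbitrage after spreads)

Best loop INR → AUD → CHF → INR:
INR 4,367,000.00 ÷ 48.454 (buy AUD at ask) = AUD 90,126.72
AUD 90,126.72 × 0.63563 (sell AUD at bid) = CHF 57,287.25
CHF 57,287.25 × 76.033 (sell CHF at bid) = INR 4,355,721.16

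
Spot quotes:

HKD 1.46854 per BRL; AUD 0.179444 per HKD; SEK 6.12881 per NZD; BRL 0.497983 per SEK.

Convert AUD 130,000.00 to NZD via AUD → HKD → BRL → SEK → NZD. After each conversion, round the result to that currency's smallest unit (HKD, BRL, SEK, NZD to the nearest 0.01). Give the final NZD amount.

AUD 130,000.00 ÷ 0.179444 = HKD 724,460.00
HKD 724,460.00 ÷ 1.46854 = BRL 493,319.90
BRL 493,319.90 ÷ 0.497983 = SEK 990,636.03
SEK 990,636.03 ÷ 6.12881 = NZD 161,635.95

NZD 161,635.95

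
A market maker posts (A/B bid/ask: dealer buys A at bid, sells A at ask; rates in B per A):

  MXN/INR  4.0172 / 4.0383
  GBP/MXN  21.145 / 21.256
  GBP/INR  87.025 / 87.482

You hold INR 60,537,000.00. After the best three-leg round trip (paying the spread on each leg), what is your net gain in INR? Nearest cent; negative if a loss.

Best loop INR → MXN → GBP → INR:
INR 60,537,000.00 ÷ 4.0383 (buy MXN at ask) = MXN 14,990,713.91
MXN 14,990,713.91 ÷ 21.256 (buy GBP at ask) = GBP 705,246.23
GBP 705,246.23 × 87.025 (sell GBP at bid) = INR 61,374,053.37

Net profit: INR 837,053.37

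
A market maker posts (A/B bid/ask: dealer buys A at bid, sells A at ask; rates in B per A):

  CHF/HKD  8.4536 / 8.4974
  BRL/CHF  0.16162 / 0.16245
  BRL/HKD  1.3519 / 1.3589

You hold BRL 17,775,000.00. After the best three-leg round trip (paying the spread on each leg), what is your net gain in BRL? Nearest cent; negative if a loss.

Best loop BRL → CHF → HKD → BRL:
BRL 17,775,000.00 × 0.16162 (sell BRL at bid) = CHF 2,872,795.50
CHF 2,872,795.50 × 8.4536 (sell CHF at bid) = HKD 24,285,464.04
HKD 24,285,464.04 ÷ 1.3589 (buy BRL at ask) = BRL 17,871,413.67

Net profit: BRL 96,413.67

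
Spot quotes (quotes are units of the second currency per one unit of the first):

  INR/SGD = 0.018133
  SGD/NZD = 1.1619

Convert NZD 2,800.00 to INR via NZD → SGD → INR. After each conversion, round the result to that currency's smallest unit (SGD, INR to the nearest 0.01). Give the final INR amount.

INR 132,898.58

NZD 2,800.00 ÷ 1.1619 = SGD 2,409.85
SGD 2,409.85 ÷ 0.018133 = INR 132,898.58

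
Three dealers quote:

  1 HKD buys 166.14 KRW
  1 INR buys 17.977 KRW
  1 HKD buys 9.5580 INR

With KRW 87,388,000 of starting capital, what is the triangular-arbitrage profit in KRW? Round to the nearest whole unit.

Profitable loop is KRW → HKD → INR → KRW:
KRW 87,388,000 ÷ 166.14 = HKD 525,990.13
HKD 525,990.13 × 9.5580 = INR 5,027,413.65
INR 5,027,413.65 × 17.977 = KRW 90,377,815
Profit = KRW 90,377,815 − KRW 87,388,000

Profit: KRW 2,989,815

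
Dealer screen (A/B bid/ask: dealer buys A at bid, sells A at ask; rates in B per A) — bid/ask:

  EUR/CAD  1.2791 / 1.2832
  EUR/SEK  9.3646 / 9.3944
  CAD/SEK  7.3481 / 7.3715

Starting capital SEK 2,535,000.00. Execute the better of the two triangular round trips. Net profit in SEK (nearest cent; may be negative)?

Best loop SEK → EUR → CAD → SEK:
SEK 2,535,000.00 ÷ 9.3944 (buy EUR at ask) = EUR 269,841.61
EUR 269,841.61 × 1.2791 (sell EUR at bid) = CAD 345,154.40
CAD 345,154.40 × 7.3481 (sell CAD at bid) = SEK 2,536,229.05

Net profit: SEK 1,229.05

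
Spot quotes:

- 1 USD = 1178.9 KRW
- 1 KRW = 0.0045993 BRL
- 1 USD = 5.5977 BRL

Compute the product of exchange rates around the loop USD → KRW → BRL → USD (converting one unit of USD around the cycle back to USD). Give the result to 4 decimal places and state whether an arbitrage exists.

Around USD → KRW → BRL → USD: 1 × 1178.9 × 0.0045993 ÷ 5.5977 = 0.968633
Product < 1; profitable direction is USD → BRL → KRW → USD.

0.9686 (arbitrage exists)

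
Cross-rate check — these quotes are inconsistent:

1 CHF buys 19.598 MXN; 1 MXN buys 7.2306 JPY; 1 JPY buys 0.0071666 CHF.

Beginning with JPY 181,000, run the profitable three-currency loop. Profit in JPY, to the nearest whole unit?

Profit: JPY 2,814

Profitable loop is JPY → CHF → MXN → JPY:
JPY 181,000 × 0.0071666 = CHF 1,297.15
CHF 1,297.15 × 19.598 = MXN 25,421.64
MXN 25,421.64 × 7.2306 = JPY 183,814
Profit = JPY 183,814 − JPY 181,000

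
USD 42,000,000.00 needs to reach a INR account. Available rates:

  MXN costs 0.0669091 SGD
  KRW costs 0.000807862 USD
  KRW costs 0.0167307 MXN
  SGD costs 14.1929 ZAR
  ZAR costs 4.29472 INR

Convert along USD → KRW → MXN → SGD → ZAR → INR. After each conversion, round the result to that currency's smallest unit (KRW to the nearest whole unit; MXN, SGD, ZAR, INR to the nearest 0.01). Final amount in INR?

USD 42,000,000.00 ÷ 0.000807862 = KRW 51,989,077,342
KRW 51,989,077,342 × 0.0167307 = MXN 869,813,656.29
MXN 869,813,656.29 × 0.0669091 = SGD 58,198,448.91
SGD 58,198,448.91 × 14.1929 = ZAR 826,004,765.53
ZAR 826,004,765.53 × 4.29472 = INR 3,547,459,186.62

INR 3,547,459,186.62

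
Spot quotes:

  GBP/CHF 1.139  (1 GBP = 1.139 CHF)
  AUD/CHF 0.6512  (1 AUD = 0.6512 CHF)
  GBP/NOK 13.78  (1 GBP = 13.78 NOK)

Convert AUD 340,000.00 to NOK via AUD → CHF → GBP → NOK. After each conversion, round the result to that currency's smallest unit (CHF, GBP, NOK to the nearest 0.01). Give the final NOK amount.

NOK 2,678,667.47

AUD 340,000.00 × 0.6512 = CHF 221,408.00
CHF 221,408.00 ÷ 1.139 = GBP 194,388.06
GBP 194,388.06 × 13.78 = NOK 2,678,667.47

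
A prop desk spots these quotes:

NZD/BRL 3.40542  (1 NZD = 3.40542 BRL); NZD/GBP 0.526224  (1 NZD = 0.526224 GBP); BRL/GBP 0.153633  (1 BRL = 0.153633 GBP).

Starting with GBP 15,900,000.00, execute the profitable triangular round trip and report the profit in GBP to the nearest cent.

Profitable loop is GBP → BRL → NZD → GBP:
GBP 15,900,000.00 ÷ 0.153633 = BRL 103,493,390.09
BRL 103,493,390.09 ÷ 3.40542 = NZD 30,390,785.89
NZD 30,390,785.89 × 0.526224 = GBP 15,992,360.92
Profit = GBP 15,992,360.92 − GBP 15,900,000.00

Profit: GBP 92,360.92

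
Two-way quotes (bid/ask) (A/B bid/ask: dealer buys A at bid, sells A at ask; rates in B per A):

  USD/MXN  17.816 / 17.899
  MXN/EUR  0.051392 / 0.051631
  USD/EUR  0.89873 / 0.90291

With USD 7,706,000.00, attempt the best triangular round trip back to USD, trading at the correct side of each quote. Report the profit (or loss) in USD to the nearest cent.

Net profit: USD 108,303.32

Best loop USD → MXN → EUR → USD:
USD 7,706,000.00 × 17.816 (sell USD at bid) = MXN 137,290,096.00
MXN 137,290,096.00 × 0.051392 (sell MXN at bid) = EUR 7,055,612.61
EUR 7,055,612.61 ÷ 0.90291 (buy USD at ask) = USD 7,814,303.32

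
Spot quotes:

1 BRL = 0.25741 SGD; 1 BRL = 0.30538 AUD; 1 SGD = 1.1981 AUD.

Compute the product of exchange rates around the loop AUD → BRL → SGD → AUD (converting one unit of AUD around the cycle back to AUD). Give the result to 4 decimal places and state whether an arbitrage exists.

1.0099 (arbitrage exists)

Around AUD → BRL → SGD → AUD: 1 ÷ 0.30538 × 0.25741 × 1.1981 = 1.009899
Product > 1; profitable direction is AUD → BRL → SGD → AUD.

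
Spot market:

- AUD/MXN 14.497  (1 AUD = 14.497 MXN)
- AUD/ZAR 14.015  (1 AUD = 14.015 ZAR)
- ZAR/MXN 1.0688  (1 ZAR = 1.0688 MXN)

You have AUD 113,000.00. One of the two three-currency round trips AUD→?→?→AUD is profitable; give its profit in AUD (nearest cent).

Profitable loop is AUD → ZAR → MXN → AUD:
AUD 113,000.00 × 14.015 = ZAR 1,583,695.00
ZAR 1,583,695.00 × 1.0688 = MXN 1,692,653.22
MXN 1,692,653.22 ÷ 14.497 = AUD 116,758.86
Profit = AUD 116,758.86 − AUD 113,000.00

Profit: AUD 3,758.86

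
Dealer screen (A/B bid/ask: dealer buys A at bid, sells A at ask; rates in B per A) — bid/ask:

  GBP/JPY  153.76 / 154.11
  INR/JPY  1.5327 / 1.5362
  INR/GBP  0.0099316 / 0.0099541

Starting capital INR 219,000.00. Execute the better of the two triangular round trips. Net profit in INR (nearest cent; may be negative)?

Net result: INR -189.35 (no profitable arbitrage after spreads)

Best loop INR → JPY → GBP → INR:
INR 219,000.00 × 1.5327 (sell INR at bid) = JPY 335,661
JPY 335,661 ÷ 154.11 (buy GBP at ask) = GBP 2,178.06
GBP 2,178.06 ÷ 0.0099541 (buy INR at ask) = INR 218,810.65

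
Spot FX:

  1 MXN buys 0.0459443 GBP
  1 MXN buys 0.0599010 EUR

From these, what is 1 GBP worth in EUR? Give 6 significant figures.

1 GBP ÷ 0.0459443 = 21.7655 MXN
21.7655 MXN × 0.0599010 = 1.30377 EUR

GBP/EUR = 1.30377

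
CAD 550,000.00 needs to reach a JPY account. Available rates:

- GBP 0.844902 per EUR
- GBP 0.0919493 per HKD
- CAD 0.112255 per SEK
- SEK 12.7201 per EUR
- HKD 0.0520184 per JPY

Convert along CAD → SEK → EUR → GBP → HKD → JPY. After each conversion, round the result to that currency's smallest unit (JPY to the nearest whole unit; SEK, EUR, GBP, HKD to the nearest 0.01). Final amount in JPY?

CAD 550,000.00 ÷ 0.112255 = SEK 4,899,559.04
SEK 4,899,559.04 ÷ 12.7201 = EUR 385,182.43
EUR 385,182.43 × 0.844902 = GBP 325,441.41
GBP 325,441.41 ÷ 0.0919493 = HKD 3,539,357.12
HKD 3,539,357.12 ÷ 0.0520184 = JPY 68,040,484

JPY 68,040,484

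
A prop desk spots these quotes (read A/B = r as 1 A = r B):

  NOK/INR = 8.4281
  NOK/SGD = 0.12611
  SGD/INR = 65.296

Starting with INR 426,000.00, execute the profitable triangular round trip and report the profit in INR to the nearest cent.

Profitable loop is INR → SGD → NOK → INR:
INR 426,000.00 ÷ 65.296 = SGD 6,524.14
SGD 6,524.14 ÷ 0.12611 = NOK 51,733.69
NOK 51,733.69 × 8.4281 = INR 436,016.75
Profit = INR 436,016.75 − INR 426,000.00

Profit: INR 10,016.75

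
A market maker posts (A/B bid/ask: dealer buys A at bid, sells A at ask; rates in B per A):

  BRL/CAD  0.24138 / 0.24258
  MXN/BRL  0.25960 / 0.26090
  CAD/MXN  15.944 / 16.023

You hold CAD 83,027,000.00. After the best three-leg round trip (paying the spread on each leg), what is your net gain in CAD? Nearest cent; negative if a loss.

Net result: CAD -75,813.44 (no profitable arbitrage after spreads)

Best loop CAD → MXN → BRL → CAD:
CAD 83,027,000.00 × 15.944 (sell CAD at bid) = MXN 1,323,782,488.00
MXN 1,323,782,488.00 × 0.25960 (sell MXN at bid) = BRL 343,653,933.88
BRL 343,653,933.88 × 0.24138 (sell BRL at bid) = CAD 82,951,186.56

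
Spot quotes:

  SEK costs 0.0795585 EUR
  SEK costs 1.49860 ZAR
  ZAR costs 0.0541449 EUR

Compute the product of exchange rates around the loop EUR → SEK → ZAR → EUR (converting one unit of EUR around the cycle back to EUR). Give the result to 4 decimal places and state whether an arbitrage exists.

1.0199 (arbitrage exists)

Around EUR → SEK → ZAR → EUR: 1 ÷ 0.0795585 × 1.49860 × 0.0541449 = 1.019898
Product > 1; profitable direction is EUR → SEK → ZAR → EUR.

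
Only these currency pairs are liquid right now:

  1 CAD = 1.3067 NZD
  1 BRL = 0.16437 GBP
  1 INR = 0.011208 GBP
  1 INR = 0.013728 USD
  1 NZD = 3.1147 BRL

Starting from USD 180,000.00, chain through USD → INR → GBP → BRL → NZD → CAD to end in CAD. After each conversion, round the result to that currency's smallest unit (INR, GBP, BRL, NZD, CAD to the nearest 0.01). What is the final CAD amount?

USD 180,000.00 ÷ 0.013728 = INR 13,111,888.11
INR 13,111,888.11 × 0.011208 = GBP 146,958.04
GBP 146,958.04 ÷ 0.16437 = BRL 894,068.50
BRL 894,068.50 ÷ 3.1147 = NZD 287,048.03
NZD 287,048.03 ÷ 1.3067 = CAD 219,674.01

CAD 219,674.01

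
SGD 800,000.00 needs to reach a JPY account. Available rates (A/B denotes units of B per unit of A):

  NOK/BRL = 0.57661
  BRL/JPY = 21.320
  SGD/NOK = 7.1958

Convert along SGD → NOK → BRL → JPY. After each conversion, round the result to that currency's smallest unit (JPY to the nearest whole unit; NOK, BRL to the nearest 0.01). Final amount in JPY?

JPY 70,768,248

SGD 800,000.00 × 7.1958 = NOK 5,756,640.00
NOK 5,756,640.00 × 0.57661 = BRL 3,319,336.19
BRL 3,319,336.19 × 21.320 = JPY 70,768,248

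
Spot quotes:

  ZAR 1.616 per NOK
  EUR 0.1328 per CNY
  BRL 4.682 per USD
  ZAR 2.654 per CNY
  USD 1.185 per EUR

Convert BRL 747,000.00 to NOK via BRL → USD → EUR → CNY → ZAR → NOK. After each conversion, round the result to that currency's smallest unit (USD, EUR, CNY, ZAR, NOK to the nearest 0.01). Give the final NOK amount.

BRL 747,000.00 ÷ 4.682 = USD 159,547.20
USD 159,547.20 ÷ 1.185 = EUR 134,638.99
EUR 134,638.99 ÷ 0.1328 = CNY 1,013,847.82
CNY 1,013,847.82 × 2.654 = ZAR 2,690,752.11
ZAR 2,690,752.11 ÷ 1.616 = NOK 1,665,069.37

NOK 1,665,069.37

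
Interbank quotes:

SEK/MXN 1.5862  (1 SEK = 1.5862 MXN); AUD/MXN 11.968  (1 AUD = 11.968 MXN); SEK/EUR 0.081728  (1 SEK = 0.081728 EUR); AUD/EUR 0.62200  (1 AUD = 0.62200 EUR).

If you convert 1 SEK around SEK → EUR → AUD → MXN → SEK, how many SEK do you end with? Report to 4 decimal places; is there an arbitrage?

Around SEK → EUR → AUD → MXN → SEK: 1 × 0.081728 ÷ 0.62200 × 11.968 ÷ 1.5862 = 0.991389
Product < 1; profitable direction is SEK → MXN → AUD → EUR → SEK.

0.9914 (arbitrage exists)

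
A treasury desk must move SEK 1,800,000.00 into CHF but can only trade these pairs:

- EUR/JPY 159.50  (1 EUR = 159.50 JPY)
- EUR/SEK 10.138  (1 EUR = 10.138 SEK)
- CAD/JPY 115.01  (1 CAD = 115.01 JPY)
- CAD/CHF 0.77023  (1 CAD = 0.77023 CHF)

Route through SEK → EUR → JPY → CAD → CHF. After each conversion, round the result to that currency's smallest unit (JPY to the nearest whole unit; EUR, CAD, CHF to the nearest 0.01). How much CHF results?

CHF 189,655.63

SEK 1,800,000.00 ÷ 10.138 = EUR 177,549.81
EUR 177,549.81 × 159.50 = JPY 28,319,195
JPY 28,319,195 ÷ 115.01 = CAD 246,232.46
CAD 246,232.46 × 0.77023 = CHF 189,655.63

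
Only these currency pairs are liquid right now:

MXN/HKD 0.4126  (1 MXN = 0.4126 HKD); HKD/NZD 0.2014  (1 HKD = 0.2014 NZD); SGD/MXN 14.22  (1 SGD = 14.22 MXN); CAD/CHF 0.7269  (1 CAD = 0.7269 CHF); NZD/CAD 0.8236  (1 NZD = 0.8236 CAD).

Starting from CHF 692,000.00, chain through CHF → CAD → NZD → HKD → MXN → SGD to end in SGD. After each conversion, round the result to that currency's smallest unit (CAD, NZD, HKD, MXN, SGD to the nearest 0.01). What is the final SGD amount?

CHF 692,000.00 ÷ 0.7269 = CAD 951,987.89
CAD 951,987.89 ÷ 0.8236 = NZD 1,155,886.22
NZD 1,155,886.22 ÷ 0.2014 = HKD 5,739,256.31
HKD 5,739,256.31 ÷ 0.4126 = MXN 13,909,976.51
MXN 13,909,976.51 ÷ 14.22 = SGD 978,198.07

SGD 978,198.07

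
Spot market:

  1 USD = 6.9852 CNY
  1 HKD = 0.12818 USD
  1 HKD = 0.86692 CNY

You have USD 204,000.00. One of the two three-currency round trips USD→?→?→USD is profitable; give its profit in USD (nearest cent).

Profit: USD 6,693.07

Profitable loop is USD → CNY → HKD → USD:
USD 204,000.00 × 6.9852 = CNY 1,424,980.80
CNY 1,424,980.80 ÷ 0.86692 = HKD 1,643,728.14
HKD 1,643,728.14 × 0.12818 = USD 210,693.07
Profit = USD 210,693.07 − USD 204,000.00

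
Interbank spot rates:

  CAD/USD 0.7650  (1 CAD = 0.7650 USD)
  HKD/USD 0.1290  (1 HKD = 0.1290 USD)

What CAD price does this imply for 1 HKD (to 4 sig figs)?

1 HKD × 0.1290 = 0.129 USD
0.129 USD ÷ 0.7650 = 0.168627 CAD

HKD/CAD = 0.1686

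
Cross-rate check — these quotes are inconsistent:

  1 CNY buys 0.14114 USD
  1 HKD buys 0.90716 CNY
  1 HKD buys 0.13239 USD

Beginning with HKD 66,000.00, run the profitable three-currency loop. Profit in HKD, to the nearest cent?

Profitable loop is HKD → USD → CNY → HKD:
HKD 66,000.00 × 0.13239 = USD 8,737.74
USD 8,737.74 ÷ 0.14114 = CNY 61,908.32
CNY 61,908.32 ÷ 0.90716 = HKD 68,244.10
Profit = HKD 68,244.10 − HKD 66,000.00

Profit: HKD 2,244.10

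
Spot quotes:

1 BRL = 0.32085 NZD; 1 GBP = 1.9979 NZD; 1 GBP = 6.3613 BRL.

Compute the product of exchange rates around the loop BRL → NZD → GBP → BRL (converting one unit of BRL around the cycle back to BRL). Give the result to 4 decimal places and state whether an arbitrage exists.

Around BRL → NZD → GBP → BRL: 1 × 0.32085 ÷ 1.9979 × 6.3613 = 1.021584
Product > 1; profitable direction is BRL → NZD → GBP → BRL.

1.0216 (arbitrage exists)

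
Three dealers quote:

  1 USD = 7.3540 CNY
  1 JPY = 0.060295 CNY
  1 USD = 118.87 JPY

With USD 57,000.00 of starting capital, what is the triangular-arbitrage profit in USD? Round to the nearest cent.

Profitable loop is USD → CNY → JPY → USD:
USD 57,000.00 × 7.3540 = CNY 419,178.00
CNY 419,178.00 ÷ 0.060295 = JPY 6,952,119
JPY 6,952,119 ÷ 118.87 = USD 58,485.06
Profit = USD 58,485.06 − USD 57,000.00

Profit: USD 1,485.06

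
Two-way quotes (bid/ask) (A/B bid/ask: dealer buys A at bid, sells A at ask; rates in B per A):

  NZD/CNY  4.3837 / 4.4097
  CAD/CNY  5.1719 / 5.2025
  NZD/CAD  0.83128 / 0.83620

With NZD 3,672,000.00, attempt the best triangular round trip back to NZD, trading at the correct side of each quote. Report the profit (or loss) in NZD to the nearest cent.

Net profit: NZD 28,166.32

Best loop NZD → CNY → CAD → NZD:
NZD 3,672,000.00 × 4.3837 (sell NZD at bid) = CNY 16,096,946.40
CNY 16,096,946.40 ÷ 5.2025 (buy CAD at ask) = CAD 3,094,079.08
CAD 3,094,079.08 ÷ 0.83620 (buy NZD at ask) = NZD 3,700,166.32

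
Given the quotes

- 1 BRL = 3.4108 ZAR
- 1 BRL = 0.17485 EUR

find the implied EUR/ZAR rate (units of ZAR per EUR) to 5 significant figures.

1 EUR ÷ 0.17485 = 5.71919 BRL
5.71919 BRL × 3.4108 = 19.507 ZAR

EUR/ZAR = 19.507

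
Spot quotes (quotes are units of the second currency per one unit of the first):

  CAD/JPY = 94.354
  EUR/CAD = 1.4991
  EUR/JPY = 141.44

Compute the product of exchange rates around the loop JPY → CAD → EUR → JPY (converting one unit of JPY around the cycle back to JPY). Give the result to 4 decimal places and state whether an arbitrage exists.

Around JPY → CAD → EUR → JPY: 1 ÷ 94.354 ÷ 1.4991 × 141.44 = 0.999957
Product ≈ 1 (deviation 0.004%, within rounding noise).

1.0000 (no arbitrage)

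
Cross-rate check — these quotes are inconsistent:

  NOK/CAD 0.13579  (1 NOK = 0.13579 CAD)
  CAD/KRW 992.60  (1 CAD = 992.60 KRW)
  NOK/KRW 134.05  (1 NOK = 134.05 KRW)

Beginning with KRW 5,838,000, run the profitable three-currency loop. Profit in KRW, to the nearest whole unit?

Profit: KRW 32,017

Profitable loop is KRW → NOK → CAD → KRW:
KRW 5,838,000 ÷ 134.05 = NOK 43,550.91
NOK 43,550.91 × 0.13579 = CAD 5,913.78
CAD 5,913.78 × 992.60 = KRW 5,870,017
Profit = KRW 5,870,017 − KRW 5,838,000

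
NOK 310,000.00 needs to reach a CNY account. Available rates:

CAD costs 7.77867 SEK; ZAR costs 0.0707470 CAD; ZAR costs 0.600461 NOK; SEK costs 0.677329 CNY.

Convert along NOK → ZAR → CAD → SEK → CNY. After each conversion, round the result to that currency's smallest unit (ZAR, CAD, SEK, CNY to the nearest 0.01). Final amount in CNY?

NOK 310,000.00 ÷ 0.600461 = ZAR 516,270.00
ZAR 516,270.00 × 0.0707470 = CAD 36,524.55
CAD 36,524.55 × 7.77867 = SEK 284,112.42
SEK 284,112.42 × 0.677329 = CNY 192,437.58

CNY 192,437.58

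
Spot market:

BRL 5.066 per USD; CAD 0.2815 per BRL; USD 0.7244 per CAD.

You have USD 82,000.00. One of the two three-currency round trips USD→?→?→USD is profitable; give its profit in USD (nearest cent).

Profitable loop is USD → BRL → CAD → USD:
USD 82,000.00 × 5.066 = BRL 415,412.00
BRL 415,412.00 × 0.2815 = CAD 116,938.48
CAD 116,938.48 × 0.7244 = USD 84,710.23
Profit = USD 84,710.23 − USD 82,000.00

Profit: USD 2,710.23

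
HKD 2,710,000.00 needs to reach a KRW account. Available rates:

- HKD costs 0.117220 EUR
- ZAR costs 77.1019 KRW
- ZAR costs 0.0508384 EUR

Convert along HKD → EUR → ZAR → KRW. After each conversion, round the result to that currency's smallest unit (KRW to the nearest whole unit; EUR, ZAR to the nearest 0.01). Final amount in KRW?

HKD 2,710,000.00 × 0.117220 = EUR 317,666.20
EUR 317,666.20 ÷ 0.0508384 = ZAR 6,248,548.34
ZAR 6,248,548.34 × 77.1019 = KRW 481,774,949

KRW 481,774,949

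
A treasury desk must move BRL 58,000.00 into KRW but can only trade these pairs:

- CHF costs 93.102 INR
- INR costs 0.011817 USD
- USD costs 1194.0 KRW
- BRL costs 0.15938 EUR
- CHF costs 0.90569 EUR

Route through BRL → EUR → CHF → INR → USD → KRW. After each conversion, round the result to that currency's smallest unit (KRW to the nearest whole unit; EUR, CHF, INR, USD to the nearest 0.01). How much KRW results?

BRL 58,000.00 × 0.15938 = EUR 9,244.04
EUR 9,244.04 ÷ 0.90569 = CHF 10,206.63
CHF 10,206.63 × 93.102 = INR 950,257.67
INR 950,257.67 × 0.011817 = USD 11,229.19
USD 11,229.19 × 1194.0 = KRW 13,407,653

KRW 13,407,653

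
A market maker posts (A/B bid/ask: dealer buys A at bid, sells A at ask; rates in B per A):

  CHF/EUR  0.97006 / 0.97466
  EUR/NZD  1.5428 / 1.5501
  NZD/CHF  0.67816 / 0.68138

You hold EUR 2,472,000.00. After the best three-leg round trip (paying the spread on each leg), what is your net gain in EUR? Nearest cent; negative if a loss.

Net profit: EUR 36,931.84

Best loop EUR → NZD → CHF → EUR:
EUR 2,472,000.00 × 1.5428 (sell EUR at bid) = NZD 3,813,801.60
NZD 3,813,801.60 × 0.67816 (sell NZD at bid) = CHF 2,586,367.69
CHF 2,586,367.69 × 0.97006 (sell CHF at bid) = EUR 2,508,931.84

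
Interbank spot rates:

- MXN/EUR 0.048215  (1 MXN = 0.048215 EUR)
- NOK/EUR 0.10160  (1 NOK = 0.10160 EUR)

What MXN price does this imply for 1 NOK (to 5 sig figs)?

1 NOK × 0.10160 = 0.1016 EUR
0.1016 EUR ÷ 0.048215 = 2.10723 MXN

NOK/MXN = 2.1072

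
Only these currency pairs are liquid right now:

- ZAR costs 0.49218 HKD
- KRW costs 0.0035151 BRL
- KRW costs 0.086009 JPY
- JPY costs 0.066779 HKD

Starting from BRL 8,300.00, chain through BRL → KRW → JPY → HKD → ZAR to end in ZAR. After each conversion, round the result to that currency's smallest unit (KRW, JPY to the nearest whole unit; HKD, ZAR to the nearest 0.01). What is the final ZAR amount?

BRL 8,300.00 ÷ 0.0035151 = KRW 2,361,242
KRW 2,361,242 × 0.086009 = JPY 203,088
JPY 203,088 × 0.066779 = HKD 13,562.01
HKD 13,562.01 ÷ 0.49218 = ZAR 27,554.98

ZAR 27,554.98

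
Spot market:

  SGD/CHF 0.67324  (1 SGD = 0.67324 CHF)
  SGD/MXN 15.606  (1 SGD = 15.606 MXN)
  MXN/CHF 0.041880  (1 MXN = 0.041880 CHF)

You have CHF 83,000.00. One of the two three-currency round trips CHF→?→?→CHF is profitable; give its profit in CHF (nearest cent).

Profitable loop is CHF → MXN → SGD → CHF:
CHF 83,000.00 ÷ 0.041880 = MXN 1,981,852.91
MXN 1,981,852.91 ÷ 15.606 = SGD 126,993.01
SGD 126,993.01 × 0.67324 = CHF 85,496.77
Profit = CHF 85,496.77 − CHF 83,000.00

Profit: CHF 2,496.77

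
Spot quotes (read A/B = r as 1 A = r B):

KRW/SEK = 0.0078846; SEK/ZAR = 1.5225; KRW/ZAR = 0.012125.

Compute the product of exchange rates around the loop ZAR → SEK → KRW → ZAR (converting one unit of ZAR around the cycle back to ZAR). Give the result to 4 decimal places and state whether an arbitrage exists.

Around ZAR → SEK → KRW → ZAR: 1 ÷ 1.5225 ÷ 0.0078846 × 0.012125 = 1.010054
Product > 1; profitable direction is ZAR → SEK → KRW → ZAR.

1.0101 (arbitrage exists)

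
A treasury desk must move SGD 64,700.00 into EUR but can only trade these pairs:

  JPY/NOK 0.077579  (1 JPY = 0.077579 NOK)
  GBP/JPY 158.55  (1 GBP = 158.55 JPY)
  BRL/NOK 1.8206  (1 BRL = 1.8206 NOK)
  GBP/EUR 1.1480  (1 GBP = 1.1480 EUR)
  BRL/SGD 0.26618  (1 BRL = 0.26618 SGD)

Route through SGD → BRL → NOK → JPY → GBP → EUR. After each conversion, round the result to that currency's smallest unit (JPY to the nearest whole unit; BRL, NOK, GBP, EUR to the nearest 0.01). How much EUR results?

EUR 41,302.37

SGD 64,700.00 ÷ 0.26618 = BRL 243,068.60
BRL 243,068.60 × 1.8206 = NOK 442,530.69
NOK 442,530.69 ÷ 0.077579 = JPY 5,704,259
JPY 5,704,259 ÷ 158.55 = GBP 35,977.67
GBP 35,977.67 × 1.1480 = EUR 41,302.37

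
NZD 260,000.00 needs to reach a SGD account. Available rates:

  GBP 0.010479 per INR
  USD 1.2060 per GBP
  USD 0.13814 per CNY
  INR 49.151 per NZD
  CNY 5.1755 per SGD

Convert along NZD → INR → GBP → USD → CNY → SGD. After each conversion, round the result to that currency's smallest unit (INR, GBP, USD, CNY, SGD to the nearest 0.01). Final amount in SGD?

SGD 225,892.14

NZD 260,000.00 × 49.151 = INR 12,779,260.00
INR 12,779,260.00 × 0.010479 = GBP 133,913.87
GBP 133,913.87 × 1.2060 = USD 161,500.13
USD 161,500.13 ÷ 0.13814 = CNY 1,169,104.75
CNY 1,169,104.75 ÷ 5.1755 = SGD 225,892.14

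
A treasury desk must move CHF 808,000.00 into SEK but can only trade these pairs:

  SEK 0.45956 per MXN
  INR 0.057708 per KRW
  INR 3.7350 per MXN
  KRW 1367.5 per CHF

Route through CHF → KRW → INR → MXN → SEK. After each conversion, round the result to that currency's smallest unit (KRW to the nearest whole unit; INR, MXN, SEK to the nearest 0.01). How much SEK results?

SEK 7,845,603.09

CHF 808,000.00 × 1367.5 = KRW 1,104,940,000
KRW 1,104,940,000 × 0.057708 = INR 63,763,877.52
INR 63,763,877.52 ÷ 3.7350 = MXN 17,071,988.63
MXN 17,071,988.63 × 0.45956 = SEK 7,845,603.09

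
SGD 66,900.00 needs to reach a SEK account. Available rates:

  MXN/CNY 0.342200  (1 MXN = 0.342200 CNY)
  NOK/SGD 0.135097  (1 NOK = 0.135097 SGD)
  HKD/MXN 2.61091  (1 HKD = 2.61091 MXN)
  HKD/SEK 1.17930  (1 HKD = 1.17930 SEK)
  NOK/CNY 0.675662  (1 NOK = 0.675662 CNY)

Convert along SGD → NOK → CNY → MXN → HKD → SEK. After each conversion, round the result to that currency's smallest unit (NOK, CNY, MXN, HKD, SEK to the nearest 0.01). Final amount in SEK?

SEK 441,633.79

SGD 66,900.00 ÷ 0.135097 = NOK 495,199.75
NOK 495,199.75 × 0.675662 = CNY 334,587.65
CNY 334,587.65 ÷ 0.342200 = MXN 977,754.68
MXN 977,754.68 ÷ 2.61091 = HKD 374,488.08
HKD 374,488.08 × 1.17930 = SEK 441,633.79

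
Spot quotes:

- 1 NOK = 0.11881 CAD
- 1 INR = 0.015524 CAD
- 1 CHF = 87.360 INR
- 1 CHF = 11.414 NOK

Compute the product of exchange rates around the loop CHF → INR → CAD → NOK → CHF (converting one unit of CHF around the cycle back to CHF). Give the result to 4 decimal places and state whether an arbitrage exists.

1.0001 (no arbitrage)

Around CHF → INR → CAD → NOK → CHF: 1 × 87.360 × 0.015524 ÷ 0.11881 ÷ 11.414 = 1.000058
Product ≈ 1 (deviation 0.006%, within rounding noise).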